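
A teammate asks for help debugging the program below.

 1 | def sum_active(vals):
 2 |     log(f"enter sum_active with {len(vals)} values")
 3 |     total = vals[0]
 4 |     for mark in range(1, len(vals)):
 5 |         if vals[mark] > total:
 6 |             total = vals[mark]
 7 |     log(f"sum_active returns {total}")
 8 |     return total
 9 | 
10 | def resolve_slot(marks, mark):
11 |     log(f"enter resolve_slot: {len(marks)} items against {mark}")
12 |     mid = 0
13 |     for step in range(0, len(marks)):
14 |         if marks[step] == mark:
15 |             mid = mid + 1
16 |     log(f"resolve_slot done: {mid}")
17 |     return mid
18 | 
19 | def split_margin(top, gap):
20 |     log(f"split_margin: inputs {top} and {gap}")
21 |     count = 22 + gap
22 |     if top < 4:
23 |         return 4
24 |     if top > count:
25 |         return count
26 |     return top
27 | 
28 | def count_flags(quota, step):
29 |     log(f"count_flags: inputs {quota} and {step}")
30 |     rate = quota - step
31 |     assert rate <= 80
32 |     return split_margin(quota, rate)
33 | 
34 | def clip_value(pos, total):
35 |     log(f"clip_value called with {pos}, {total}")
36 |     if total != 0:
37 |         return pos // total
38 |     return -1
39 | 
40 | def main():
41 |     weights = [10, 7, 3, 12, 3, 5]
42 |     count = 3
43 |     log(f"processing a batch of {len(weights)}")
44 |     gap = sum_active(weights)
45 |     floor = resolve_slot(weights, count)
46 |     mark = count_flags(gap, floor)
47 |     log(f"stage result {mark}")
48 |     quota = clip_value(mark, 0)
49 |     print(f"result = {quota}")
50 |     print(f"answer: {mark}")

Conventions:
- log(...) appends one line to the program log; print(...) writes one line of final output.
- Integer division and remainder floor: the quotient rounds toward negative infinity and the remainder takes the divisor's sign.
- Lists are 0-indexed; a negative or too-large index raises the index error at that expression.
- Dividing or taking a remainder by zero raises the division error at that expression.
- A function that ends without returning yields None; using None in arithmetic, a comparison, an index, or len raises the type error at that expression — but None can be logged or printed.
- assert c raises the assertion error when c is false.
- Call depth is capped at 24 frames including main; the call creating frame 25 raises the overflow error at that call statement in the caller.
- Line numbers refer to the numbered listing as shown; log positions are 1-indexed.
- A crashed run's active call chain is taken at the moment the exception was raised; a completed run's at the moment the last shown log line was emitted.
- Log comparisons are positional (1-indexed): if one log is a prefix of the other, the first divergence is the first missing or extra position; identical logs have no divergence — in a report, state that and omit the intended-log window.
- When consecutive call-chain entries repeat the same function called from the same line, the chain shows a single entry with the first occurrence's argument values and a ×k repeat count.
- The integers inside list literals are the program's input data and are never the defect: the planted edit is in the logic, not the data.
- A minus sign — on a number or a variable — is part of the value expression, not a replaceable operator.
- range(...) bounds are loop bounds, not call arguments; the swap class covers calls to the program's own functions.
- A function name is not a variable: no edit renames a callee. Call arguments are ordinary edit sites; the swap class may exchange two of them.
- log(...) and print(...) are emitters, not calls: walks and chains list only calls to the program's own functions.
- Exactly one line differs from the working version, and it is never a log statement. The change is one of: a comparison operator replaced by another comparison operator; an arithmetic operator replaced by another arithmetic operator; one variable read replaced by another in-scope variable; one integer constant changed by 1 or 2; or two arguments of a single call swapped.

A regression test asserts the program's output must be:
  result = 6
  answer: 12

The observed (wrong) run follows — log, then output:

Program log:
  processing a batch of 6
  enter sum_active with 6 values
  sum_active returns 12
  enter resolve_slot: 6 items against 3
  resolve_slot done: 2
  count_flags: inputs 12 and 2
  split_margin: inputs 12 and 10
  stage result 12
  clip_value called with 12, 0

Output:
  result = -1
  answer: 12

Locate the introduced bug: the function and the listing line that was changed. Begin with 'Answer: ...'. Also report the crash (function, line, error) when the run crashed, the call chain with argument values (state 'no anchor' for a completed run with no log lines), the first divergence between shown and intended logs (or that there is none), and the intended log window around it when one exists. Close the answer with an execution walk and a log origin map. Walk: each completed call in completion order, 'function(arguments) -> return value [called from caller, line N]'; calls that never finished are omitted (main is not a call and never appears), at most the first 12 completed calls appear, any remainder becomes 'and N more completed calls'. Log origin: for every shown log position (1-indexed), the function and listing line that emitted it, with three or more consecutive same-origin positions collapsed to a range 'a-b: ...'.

Answer: the defect is in main at line 48.
Core observation: The log first diverges at position 9: the faulty run prints 'clip_value called with 12, 0' where the working version prints 'clip_value called with 12, 2'.
Call chain: main -> clip_value(12, 0) (called at line 48).
First divergence: at position 9 the run shows 'clip_value called with 12, 0' where the working version logs 'clip_value called with 12, 2'.
Intended log window:
  7: split_margin: inputs 12 and 10
  8: stage result 12
  9: clip_value called with 12, 2
Execution walk:
  sum_active([10, 7, 3, 12, 3, 5]) -> 12  [called from main, line 44]
  resolve_slot([10, 7, 3, 12, 3, 5], 3) -> 2  [called from main, line 45]
  split_margin(12, 10) -> 12  [called from count_flags, line 32]
  count_flags(12, 2) -> 12  [called from main, line 46]
  clip_value(12, 0) -> -1  [called from main, line 48]
Log origin:
  1: emitted by main (line 43)
  2: emitted by sum_active (line 2)
  3: emitted by sum_active (line 7)
  4: emitted by resolve_slot (line 11)
  5: emitted by resolve_slot (line 16)
  6: emitted by count_flags (line 29)
  7: emitted by split_margin (line 20)
  8: emitted by main (line 47)
  9: emitted by clip_value (line 35)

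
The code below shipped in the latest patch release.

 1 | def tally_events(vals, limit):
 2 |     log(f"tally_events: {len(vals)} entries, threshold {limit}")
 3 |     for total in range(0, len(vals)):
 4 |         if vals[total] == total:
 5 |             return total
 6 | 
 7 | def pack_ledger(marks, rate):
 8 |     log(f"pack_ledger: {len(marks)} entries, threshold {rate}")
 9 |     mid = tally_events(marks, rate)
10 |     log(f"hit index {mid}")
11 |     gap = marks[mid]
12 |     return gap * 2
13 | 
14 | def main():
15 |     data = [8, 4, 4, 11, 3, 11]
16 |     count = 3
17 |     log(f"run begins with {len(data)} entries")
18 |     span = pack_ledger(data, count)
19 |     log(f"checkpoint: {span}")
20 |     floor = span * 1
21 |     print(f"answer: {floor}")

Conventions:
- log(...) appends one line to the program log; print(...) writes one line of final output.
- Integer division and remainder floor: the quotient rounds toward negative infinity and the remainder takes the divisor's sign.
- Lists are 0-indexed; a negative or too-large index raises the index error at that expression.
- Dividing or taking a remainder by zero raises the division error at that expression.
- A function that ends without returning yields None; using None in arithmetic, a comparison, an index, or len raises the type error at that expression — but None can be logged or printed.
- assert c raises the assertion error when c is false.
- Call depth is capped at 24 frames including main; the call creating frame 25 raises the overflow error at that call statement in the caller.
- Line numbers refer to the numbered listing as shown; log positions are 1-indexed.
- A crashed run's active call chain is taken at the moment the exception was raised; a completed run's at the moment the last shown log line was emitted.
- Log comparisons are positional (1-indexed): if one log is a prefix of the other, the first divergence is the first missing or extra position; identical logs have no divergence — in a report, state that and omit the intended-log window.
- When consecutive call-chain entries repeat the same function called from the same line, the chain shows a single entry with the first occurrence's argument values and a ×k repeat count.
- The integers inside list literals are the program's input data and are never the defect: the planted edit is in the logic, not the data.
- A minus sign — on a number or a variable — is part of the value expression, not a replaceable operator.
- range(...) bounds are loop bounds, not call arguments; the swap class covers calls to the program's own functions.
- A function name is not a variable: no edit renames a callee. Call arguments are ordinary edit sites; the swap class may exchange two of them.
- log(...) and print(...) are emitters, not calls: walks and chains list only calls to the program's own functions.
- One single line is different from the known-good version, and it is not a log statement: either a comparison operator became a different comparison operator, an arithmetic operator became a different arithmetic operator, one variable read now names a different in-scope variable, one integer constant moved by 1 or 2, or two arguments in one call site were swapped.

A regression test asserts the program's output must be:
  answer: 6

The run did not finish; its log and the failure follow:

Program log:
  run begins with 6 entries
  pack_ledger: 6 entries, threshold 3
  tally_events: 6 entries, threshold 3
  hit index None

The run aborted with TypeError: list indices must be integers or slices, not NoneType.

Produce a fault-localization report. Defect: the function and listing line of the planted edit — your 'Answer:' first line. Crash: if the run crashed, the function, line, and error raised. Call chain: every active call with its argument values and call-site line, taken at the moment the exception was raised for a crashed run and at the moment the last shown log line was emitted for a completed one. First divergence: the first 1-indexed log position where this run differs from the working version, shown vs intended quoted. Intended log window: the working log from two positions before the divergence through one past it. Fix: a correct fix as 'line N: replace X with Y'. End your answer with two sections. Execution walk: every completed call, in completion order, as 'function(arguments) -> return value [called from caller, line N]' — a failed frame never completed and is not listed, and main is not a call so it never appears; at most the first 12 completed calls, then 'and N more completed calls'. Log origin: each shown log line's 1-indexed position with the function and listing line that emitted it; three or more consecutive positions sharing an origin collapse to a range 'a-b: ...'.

Answer: the defect is in tally_events at line 4.
The tell: Log line 4 is where behavior first shows: 'hit index None' appears instead of 'hit index 4'.
Crash: pack_ledger, line 11, TypeError.
Call chain: main -> pack_ledger([8, 4, 4, 11, 3, 11], 3) (called at line 18).
First divergence: position 4 — shown 'hit index None', intended 'hit index 4'.
Intended log window:
  2: pack_ledger: 6 entries, threshold 3
  3: tally_events: 6 entries, threshold 3
  4: hit index 4
  5: checkpoint: 6
Execution walk:
  tally_events([8, 4, 4, 11, 3, 11], 3) -> None  [called from pack_ledger, line 9]
Log origins:
  1: emitted by main (line 17)
  2: emitted by pack_ledger (line 8)
  3: emitted by tally_events (line 2)
  4: emitted by pack_ledger (line 10)
A correct fix: line 4: replace `vals[total] == total` with `vals[total] == limit`.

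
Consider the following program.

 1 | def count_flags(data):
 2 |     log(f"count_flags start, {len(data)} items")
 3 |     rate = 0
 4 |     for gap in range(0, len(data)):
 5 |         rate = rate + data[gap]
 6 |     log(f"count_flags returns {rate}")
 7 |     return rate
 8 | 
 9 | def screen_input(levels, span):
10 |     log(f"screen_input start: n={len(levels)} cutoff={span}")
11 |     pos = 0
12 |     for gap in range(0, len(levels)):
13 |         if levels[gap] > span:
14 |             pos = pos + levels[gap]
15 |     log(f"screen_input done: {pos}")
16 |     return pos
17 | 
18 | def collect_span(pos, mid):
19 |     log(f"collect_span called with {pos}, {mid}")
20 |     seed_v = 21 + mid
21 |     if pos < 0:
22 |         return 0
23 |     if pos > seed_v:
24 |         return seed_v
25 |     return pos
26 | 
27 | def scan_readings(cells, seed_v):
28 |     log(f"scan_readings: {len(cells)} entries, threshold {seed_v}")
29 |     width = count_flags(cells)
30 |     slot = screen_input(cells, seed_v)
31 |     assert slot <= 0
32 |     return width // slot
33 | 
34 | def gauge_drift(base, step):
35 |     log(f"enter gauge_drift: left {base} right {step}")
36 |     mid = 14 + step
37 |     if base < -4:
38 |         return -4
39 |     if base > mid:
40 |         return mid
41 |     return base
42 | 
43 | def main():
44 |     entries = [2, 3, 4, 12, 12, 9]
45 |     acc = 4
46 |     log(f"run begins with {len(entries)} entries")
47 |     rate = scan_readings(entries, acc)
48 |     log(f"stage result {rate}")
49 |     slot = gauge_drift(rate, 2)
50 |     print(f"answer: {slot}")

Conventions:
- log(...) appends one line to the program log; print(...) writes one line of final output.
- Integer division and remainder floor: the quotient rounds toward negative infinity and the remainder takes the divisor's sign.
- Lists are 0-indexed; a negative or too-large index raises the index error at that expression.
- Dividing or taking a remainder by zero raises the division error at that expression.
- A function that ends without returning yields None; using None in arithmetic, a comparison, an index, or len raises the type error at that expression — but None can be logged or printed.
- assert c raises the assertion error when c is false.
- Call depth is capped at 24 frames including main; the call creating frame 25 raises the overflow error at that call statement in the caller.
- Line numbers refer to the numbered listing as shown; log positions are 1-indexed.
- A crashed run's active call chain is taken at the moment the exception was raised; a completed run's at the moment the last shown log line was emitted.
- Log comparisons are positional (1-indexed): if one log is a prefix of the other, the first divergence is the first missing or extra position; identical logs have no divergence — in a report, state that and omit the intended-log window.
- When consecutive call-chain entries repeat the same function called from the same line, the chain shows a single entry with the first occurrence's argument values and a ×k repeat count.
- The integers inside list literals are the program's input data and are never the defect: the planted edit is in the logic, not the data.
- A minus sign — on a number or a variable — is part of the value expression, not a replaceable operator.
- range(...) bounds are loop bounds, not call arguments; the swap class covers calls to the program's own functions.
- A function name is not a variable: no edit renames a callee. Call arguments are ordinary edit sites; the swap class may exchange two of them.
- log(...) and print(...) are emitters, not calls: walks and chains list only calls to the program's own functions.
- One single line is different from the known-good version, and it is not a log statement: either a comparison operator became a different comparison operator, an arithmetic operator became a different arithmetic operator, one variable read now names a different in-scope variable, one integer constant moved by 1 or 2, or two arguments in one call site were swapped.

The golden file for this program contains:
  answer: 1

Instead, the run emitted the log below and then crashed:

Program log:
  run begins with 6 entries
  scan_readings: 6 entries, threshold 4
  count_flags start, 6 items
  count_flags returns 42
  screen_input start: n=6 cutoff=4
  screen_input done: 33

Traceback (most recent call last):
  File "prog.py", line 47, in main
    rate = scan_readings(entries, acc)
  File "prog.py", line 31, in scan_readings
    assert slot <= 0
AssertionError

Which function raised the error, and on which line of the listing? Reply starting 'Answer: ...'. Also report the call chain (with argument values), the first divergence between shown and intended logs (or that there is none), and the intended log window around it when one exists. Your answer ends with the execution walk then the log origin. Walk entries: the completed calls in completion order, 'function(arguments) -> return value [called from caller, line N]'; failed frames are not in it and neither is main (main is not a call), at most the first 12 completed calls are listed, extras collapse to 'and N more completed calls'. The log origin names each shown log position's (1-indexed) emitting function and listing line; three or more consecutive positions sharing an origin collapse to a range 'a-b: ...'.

Answer: the error was raised in scan_readings, line 31.
Key fact: The log ends early — 6 lines, where the working version next logs 'stage result 1'.
Call chain: main -> scan_readings([2, 3, 4, 12, 12, 9], 4) (called at line 47).
First divergence: position 7 (shown log ended at 6 lines; the working version continues: 'stage result 1').
Intended log window:
  5: screen_input start: n=6 cutoff=4
  6: screen_input done: 33
  7: stage result 1
  8: enter gauge_drift: left 1 right 2
Execution walk:
  count_flags([2, 3, 4, 12, 12, 9]) -> 42  [called from scan_readings, line 29]
  screen_input([2, 3, 4, 12, 12, 9], 4) -> 33  [called from scan_readings, line 30]
Log line origins:
  1: emitted by main (line 46)
  2: emitted by scan_readings (line 28)
  3: emitted by count_flags (line 2)
  4: emitted by count_flags (line 6)
  5: emitted by screen_input (line 10)
  6: emitted by screen_input (line 15)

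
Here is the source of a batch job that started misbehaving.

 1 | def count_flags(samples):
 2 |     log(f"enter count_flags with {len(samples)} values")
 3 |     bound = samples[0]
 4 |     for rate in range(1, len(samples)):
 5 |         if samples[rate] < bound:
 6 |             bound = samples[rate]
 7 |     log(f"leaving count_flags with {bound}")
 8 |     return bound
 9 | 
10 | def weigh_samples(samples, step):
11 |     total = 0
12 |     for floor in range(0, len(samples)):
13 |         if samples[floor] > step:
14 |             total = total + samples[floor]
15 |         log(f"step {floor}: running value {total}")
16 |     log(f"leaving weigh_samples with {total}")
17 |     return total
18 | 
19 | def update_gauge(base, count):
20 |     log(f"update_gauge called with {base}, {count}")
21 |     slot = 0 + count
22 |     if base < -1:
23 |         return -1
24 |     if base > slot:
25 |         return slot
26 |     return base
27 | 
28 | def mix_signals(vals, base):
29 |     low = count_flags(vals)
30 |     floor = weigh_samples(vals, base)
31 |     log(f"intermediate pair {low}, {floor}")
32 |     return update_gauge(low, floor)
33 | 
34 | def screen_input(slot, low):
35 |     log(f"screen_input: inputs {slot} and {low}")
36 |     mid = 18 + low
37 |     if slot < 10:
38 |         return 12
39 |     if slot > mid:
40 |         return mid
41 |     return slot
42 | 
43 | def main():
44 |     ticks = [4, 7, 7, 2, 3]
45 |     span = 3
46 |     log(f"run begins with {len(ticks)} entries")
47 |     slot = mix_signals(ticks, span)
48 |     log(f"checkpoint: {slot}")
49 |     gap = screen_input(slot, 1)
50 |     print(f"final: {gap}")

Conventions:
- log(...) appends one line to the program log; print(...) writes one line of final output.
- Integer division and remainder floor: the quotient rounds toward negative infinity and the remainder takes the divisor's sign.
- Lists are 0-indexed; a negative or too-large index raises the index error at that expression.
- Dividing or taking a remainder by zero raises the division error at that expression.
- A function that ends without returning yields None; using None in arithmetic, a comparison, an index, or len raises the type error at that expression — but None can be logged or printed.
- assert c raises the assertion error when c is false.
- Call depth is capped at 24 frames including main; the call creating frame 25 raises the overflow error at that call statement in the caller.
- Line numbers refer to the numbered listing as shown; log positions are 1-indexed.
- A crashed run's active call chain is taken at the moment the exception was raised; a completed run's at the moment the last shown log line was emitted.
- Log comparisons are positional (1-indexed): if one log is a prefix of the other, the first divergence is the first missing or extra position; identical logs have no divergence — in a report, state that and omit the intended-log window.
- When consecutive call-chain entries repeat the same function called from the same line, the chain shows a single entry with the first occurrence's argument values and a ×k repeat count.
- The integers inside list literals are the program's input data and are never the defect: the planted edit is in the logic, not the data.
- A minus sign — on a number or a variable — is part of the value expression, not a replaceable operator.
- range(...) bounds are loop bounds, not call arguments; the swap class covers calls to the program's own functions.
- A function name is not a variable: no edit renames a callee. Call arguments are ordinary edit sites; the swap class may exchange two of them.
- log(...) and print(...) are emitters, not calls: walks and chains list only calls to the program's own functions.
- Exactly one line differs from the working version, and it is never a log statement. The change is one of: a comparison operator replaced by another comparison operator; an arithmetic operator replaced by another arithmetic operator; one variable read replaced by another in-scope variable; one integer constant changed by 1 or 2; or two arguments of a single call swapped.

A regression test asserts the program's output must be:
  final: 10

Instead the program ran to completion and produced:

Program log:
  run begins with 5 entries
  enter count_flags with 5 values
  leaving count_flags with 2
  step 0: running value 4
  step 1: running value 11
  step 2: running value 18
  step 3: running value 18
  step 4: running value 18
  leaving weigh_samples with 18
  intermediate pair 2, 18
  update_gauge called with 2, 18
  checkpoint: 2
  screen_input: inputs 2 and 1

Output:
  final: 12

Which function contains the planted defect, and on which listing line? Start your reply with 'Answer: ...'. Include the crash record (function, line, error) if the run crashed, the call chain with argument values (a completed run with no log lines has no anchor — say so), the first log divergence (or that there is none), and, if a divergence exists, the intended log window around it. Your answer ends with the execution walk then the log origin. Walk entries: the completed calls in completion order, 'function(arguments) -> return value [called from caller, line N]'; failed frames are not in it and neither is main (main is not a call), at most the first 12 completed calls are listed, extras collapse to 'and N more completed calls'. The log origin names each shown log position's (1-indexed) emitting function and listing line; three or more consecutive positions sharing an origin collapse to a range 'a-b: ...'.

Answer: the defect is in screen_input at line 38.
Key observation: The logs agree in full; only the final output differs.
Call chain: main -> screen_input(2, 1) (called at line 49).
First divergence: there is none — every log position agrees.
Execution walk:
  count_flags([4, 7, 7, 2, 3]) -> 2  [called from mix_signals, line 29]
  weigh_samples([4, 7, 7, 2, 3], 3) -> 18  [called from mix_signals, line 30]
  update_gauge(2, 18) -> 2  [called from mix_signals, line 32]
  mix_signals([4, 7, 7, 2, 3], 3) -> 2  [called from main, line 47]
  screen_input(2, 1) -> 12  [called from main, line 49]
Origin of each log line:
  1: from main, line 46
  2: from count_flags, line 2
  3: from count_flags, line 7
  4-8: from weigh_samples, line 15
  9: from weigh_samples, line 16
  10: from mix_signals, line 31
  11: from update_gauge, line 20
  12: from main, line 48
  13: from screen_input, line 35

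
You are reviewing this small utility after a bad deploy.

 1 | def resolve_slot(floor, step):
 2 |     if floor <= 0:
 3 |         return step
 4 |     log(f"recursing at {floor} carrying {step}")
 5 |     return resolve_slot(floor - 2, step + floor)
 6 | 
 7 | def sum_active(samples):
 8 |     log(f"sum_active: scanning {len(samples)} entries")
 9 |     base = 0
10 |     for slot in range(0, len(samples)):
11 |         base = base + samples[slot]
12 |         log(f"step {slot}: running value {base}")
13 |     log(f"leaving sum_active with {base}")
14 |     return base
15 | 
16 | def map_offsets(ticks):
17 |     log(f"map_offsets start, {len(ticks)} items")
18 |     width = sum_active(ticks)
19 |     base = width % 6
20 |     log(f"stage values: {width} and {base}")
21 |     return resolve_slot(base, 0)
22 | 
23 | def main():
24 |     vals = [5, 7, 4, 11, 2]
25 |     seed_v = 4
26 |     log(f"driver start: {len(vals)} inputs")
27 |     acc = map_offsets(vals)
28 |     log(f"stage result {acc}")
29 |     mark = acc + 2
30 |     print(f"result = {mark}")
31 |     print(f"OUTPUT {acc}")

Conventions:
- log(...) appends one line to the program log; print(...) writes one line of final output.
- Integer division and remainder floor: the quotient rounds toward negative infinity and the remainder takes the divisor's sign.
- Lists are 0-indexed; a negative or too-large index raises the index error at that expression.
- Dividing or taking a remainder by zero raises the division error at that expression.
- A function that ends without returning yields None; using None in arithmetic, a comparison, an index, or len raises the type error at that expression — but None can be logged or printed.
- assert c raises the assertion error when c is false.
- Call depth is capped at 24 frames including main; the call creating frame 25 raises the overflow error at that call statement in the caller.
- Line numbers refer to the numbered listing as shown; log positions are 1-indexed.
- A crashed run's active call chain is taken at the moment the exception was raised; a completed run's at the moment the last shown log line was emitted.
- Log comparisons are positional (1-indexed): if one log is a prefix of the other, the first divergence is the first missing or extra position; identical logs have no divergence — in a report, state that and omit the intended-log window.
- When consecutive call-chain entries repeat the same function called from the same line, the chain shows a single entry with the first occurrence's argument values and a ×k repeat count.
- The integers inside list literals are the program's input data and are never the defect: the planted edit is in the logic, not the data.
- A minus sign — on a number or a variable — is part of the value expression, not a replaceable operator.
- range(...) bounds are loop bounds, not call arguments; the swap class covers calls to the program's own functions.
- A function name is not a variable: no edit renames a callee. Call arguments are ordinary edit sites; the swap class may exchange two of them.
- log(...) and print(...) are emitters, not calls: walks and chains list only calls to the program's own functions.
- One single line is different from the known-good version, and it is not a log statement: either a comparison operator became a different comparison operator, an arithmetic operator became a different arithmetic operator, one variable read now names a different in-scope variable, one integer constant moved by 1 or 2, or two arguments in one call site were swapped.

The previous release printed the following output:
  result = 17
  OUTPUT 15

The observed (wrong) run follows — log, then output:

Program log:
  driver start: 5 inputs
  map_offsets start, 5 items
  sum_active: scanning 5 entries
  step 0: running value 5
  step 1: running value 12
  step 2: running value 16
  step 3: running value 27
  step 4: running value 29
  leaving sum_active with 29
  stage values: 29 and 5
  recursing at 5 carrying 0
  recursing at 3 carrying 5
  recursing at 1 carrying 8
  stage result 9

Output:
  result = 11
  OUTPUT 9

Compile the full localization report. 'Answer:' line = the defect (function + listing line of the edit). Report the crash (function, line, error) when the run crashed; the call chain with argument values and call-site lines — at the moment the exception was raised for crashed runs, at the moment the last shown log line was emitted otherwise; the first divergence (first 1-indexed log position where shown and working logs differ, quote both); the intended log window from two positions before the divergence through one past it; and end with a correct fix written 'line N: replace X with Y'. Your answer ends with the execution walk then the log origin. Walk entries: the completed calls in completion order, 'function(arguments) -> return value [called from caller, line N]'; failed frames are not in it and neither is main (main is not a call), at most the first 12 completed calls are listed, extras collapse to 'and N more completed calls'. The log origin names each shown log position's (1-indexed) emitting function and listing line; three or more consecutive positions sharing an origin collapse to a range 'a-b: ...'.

Answer: the defect is in resolve_slot at line 5.
Key fact: Position 12 is the first bad log line: 'recursing at 3 carrying 5' should read 'recursing at 4 carrying 5'.
Call chain: main.
First divergence: position 12; shown 'recursing at 3 carrying 5' vs intended 'recursing at 4 carrying 5'.
Intended log window:
  10: stage values: 29 and 5
  11: recursing at 5 carrying 0
  12: recursing at 4 carrying 5
  13: recursing at 3 carrying 9
Execution walk:
  sum_active([5, 7, 4, 11, 2]) -> 29  [called from map_offsets, line 18]
  resolve_slot(-1, 9) -> 9  [called from resolve_slot, line 5]
  resolve_slot(1, 8) -> 9  [called from resolve_slot, line 5]
  resolve_slot(3, 5) -> 9  [called from resolve_slot, line 5]
  resolve_slot(5, 0) -> 9  [called from map_offsets, line 21]
  map_offsets([5, 7, 4, 11, 2]) -> 9  [called from main, line 27]
Log origins:
  1: emitted by main (line 26)
  2: emitted by map_offsets (line 17)
  3: emitted by sum_active (line 8)
  4-8: emitted by sum_active (line 12)
  9: emitted by sum_active (line 13)
  10: emitted by map_offsets (line 20)
  11-13: emitted by resolve_slot (line 4)
  14: emitted by main (line 28)
A correct fix: line 5: replace `2` with `1`.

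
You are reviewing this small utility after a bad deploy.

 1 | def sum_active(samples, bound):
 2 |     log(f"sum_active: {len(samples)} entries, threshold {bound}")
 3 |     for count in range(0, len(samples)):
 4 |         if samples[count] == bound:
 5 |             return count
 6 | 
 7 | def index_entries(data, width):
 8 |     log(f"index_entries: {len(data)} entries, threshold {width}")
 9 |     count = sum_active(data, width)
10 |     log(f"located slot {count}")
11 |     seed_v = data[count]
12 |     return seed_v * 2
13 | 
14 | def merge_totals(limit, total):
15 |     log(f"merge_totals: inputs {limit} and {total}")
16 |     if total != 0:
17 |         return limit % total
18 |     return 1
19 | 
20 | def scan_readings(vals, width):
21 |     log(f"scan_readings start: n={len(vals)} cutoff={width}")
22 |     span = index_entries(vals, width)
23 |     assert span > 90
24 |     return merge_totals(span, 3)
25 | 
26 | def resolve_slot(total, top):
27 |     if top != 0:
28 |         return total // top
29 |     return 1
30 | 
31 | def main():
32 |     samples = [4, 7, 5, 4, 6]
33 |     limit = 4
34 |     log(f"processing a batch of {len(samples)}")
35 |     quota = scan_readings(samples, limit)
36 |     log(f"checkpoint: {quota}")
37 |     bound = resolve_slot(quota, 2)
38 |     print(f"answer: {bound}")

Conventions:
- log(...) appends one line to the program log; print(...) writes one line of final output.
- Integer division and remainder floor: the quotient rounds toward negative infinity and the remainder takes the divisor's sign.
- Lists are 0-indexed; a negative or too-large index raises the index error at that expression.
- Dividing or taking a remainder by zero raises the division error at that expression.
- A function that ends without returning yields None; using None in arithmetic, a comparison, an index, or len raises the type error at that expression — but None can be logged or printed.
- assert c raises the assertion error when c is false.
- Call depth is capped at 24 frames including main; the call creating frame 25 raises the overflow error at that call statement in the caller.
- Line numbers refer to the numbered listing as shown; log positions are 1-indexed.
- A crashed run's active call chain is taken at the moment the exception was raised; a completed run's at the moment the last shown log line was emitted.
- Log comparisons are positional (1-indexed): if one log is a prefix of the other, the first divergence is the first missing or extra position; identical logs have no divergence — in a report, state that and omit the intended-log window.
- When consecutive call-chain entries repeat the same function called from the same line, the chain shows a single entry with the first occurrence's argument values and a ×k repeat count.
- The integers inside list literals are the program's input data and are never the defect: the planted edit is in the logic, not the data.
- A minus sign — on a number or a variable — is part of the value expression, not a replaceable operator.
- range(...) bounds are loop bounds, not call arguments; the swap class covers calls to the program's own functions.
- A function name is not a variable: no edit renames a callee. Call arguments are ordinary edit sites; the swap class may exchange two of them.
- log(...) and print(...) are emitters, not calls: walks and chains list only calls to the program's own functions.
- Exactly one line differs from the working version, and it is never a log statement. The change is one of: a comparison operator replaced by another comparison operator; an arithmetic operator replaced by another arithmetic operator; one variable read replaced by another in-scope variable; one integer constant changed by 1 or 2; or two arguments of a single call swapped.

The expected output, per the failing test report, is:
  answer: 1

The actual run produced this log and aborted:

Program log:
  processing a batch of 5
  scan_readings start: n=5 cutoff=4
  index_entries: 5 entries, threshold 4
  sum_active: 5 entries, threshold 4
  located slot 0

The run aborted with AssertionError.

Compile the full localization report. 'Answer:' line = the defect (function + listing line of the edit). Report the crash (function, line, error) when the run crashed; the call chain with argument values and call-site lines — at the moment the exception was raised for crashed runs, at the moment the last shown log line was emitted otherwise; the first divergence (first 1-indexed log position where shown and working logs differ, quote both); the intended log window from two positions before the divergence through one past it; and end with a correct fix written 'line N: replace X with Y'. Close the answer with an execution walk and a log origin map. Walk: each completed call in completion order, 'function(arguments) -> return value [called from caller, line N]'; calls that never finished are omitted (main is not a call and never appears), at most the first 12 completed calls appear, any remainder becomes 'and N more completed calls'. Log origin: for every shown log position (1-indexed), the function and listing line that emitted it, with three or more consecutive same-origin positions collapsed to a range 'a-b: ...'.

Answer: the defect is in scan_readings at line 23.
Key fact: The faulty run's log stops after 5 lines; the working version's next line would be 'merge_totals: inputs 8 and 3'.
Crash: scan_readings, line 23, AssertionError.
Call chain: main -> scan_readings([4, 7, 5, 4, 6], 4) (called at line 35).
First divergence: position 6 — after 5 matching lines the faulty run goes silent; intended next line 'merge_totals: inputs 8 and 3'.
Intended log window:
  4: sum_active: 5 entries, threshold 4
  5: located slot 0
  6: merge_totals: inputs 8 and 3
  7: checkpoint: 2
Execution walk:
  sum_active([4, 7, 5, 4, 6], 4) -> 0  [called from index_entries, line 9]
  index_entries([4, 7, 5, 4, 6], 4) -> 8  [called from scan_readings, line 22]
Log line origins:
  1 — main, line 34
  2 — scan_readings, line 21
  3 — index_entries, line 8
  4 — sum_active, line 2
  5 — index_entries, line 10
A correct fix: line 23: replace `>` with `<=`.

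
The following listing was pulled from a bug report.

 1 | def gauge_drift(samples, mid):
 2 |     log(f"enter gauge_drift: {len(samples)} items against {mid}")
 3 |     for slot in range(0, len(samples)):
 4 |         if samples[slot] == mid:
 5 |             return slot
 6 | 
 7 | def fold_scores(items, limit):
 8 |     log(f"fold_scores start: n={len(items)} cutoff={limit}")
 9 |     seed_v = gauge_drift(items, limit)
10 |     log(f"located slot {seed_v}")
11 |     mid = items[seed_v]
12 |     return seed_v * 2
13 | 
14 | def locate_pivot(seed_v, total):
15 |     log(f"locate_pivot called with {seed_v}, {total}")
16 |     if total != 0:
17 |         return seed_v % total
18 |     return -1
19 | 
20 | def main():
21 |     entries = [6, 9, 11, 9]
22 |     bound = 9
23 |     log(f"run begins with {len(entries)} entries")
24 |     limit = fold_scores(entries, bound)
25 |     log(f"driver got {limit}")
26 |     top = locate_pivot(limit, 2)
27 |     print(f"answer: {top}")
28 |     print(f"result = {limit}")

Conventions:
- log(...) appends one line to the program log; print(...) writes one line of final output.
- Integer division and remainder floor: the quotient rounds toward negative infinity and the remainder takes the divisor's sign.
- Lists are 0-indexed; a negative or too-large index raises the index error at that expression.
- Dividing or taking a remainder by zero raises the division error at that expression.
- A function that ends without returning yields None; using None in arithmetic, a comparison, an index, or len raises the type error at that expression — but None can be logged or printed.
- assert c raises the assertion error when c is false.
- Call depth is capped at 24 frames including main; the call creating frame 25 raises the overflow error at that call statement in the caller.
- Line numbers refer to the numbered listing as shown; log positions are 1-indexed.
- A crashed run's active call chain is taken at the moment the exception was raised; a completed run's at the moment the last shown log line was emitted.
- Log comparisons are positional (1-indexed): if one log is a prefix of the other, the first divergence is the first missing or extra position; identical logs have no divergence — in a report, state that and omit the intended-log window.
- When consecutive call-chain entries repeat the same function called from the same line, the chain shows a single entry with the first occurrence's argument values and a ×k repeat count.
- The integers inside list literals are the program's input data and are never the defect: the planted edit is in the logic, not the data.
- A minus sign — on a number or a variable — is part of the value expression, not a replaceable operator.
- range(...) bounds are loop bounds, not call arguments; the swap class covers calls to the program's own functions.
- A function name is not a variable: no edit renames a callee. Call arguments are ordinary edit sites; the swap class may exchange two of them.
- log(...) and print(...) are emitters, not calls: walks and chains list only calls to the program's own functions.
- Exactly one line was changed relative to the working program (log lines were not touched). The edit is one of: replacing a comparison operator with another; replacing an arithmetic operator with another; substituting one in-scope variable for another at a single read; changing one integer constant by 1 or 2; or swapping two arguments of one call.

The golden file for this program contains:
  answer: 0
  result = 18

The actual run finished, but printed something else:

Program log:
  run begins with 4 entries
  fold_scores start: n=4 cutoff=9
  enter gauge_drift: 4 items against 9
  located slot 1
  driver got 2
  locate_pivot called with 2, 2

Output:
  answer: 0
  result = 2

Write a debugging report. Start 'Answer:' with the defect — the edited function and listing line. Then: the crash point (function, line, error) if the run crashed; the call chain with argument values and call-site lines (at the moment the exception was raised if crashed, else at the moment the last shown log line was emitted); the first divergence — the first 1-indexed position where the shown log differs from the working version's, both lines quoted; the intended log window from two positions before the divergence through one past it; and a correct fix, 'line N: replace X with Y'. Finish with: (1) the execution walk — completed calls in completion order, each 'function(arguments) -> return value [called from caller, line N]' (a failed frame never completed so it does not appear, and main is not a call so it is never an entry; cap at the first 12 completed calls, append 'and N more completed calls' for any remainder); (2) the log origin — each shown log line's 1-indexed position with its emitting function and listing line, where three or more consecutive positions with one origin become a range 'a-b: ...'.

Answer: the defect is in fold_scores at line 12.
Core observation: Everything matches until log position 5, which reads 'driver got 2' in place of 'driver got 18'.
Call chain: main -> locate_pivot(2, 2) (called at line 26).
First divergence: position 5; shown 'driver got 2' vs intended 'driver got 18'.
Intended log window:
  3: enter gauge_drift: 4 items against 9
  4: located slot 1
  5: driver got 18
  6: locate_pivot called with 18, 2
Execution walk:
  gauge_drift([6, 9, 11, 9], 9) -> 1  [called from fold_scores, line 9]
  fold_scores([6, 9, 11, 9], 9) -> 2  [called from main, line 24]
  locate_pivot(2, 2) -> 0  [called from main, line 26]
Log origins:
  1: logged in main at line 23
  2: logged in fold_scores at line 8
  3: logged in gauge_drift at line 2
  4: logged in fold_scores at line 10
  5: logged in main at line 25
  6: logged in locate_pivot at line 15
A correct fix: line 12: replace `seed_v` with `mid`.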